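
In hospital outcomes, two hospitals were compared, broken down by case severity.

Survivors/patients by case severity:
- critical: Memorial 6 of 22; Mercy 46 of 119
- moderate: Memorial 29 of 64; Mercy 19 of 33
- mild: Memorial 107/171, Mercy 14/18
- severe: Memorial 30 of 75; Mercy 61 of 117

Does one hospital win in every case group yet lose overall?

Yes

Critical: Memorial 6/22 = 27.3%, Mercy 46/119 = 38.7% → Mercy
Moderate: Memorial 29/64 = 45.3%, Mercy 19/33 = 57.6% → Mercy
Mild: Memorial 107/171 = 62.6%, Mercy 14/18 = 77.8% → Mercy
Severe: Memorial 30/75 = 40.0%, Mercy 61/117 = 52.1% → Mercy
Overall: Memorial 172/332 = 51.8%, Mercy 140/287 = 48.8% → Memorial
Mercy wins each case group but Memorial wins overall — the comparison reverses. Mercy's patients skew toward critical, which has a lower base rate.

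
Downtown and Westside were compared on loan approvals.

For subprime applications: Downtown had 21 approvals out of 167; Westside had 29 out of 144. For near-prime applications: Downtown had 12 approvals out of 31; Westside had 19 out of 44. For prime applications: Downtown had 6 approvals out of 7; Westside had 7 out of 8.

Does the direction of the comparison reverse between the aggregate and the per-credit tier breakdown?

No

Subprime: Downtown 21/167 = 12.6%, Westside 29/144 = 20.1% → Westside
Near-prime: Downtown 12/31 = 38.7%, Westside 19/44 = 43.2% → Westside
Prime: Downtown 6/7 = 85.7%, Westside 7/8 = 87.5% → Westside
Overall: Downtown 39/205 = 19.0%, Westside 55/196 = 28.1% → Westside
Westside wins overall and in every credit group — no reversal.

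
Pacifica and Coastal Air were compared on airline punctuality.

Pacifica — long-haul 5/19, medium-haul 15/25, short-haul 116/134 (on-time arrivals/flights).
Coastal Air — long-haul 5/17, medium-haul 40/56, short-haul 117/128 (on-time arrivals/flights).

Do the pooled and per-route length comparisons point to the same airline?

Long-haul: Pacifica 5/19 = 26.3%, Coastal Air 5/17 = 29.4% → Coastal Air
Medium-haul: Pacifica 15/25 = 60.0%, Coastal Air 40/56 = 71.4% → Coastal Air
Short-haul: Pacifica 116/134 = 86.6%, Coastal Air 117/128 = 91.4% → Coastal Air
Overall: Pacifica 136/178 = 76.4%, Coastal Air 162/201 = 80.6% → Coastal Air
Coastal Air wins overall and in every route group — no reversal.

Yes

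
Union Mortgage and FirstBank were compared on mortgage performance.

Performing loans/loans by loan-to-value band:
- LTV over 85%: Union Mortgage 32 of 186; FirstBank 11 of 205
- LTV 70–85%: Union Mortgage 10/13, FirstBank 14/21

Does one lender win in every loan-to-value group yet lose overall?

No

LTV over 85%: Union Mortgage 32/186 = 17.2%, FirstBank 11/205 = 5.4% → Union Mortgage
LTV 70–85%: Union Mortgage 10/13 = 76.9%, FirstBank 14/21 = 66.7% → Union Mortgage
Overall: Union Mortgage 42/199 = 21.1%, FirstBank 25/226 = 11.1% → Union Mortgage
Union Mortgage wins overall and in every loan-to-value group — no reversal.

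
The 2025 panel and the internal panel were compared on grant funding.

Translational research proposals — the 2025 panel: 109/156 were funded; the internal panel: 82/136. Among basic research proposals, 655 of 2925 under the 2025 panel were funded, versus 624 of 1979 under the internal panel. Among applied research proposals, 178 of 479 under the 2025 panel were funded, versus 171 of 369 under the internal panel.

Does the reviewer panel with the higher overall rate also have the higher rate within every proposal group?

Translational research: the 2025 panel 109/156 = 69.9%, the internal panel 82/136 = 60.3% → the 2025 panel
Basic research: the 2025 panel 655/2925 = 22.4%, the internal panel 624/1979 = 31.5% → the internal panel
Applied research: the 2025 panel 178/479 = 37.2%, the internal panel 171/369 = 46.3% → the internal panel
Overall: the 2025 panel 942/3560 = 26.5%, the internal panel 877/2484 = 35.3% → the internal panel
Neither sweeps: the 2025 panel wins 1 of 3 groups, the internal panel wins 2. The internal panel wins overall but not every group — no Simpson reversal.

No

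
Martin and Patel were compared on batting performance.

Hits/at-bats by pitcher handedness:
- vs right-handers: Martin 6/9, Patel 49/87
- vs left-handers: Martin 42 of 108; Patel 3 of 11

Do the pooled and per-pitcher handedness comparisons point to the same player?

No

Vs right-handers: Martin 6/9 = 66.7%, Patel 49/87 = 56.3% → Martin
Vs left-handers: Martin 42/108 = 38.9%, Patel 3/11 = 27.3% → Martin
Overall: Martin 48/117 = 41.0%, Patel 52/98 = 53.1% → Patel
Martin wins each pitcher group but Patel wins overall — the comparison reverses. Martin's at-bats skew toward vs left-handers, which has a lower base rate.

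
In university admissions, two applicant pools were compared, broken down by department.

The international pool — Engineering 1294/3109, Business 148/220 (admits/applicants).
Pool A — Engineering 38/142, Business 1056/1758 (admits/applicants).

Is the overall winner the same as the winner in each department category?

No

Engineering: the international pool 1294/3109 = 41.6%, Pool A 38/142 = 26.8% → the international pool
Business: the international pool 148/220 = 67.3%, Pool A 1056/1758 = 60.1% → the international pool
Overall: the international pool 1442/3329 = 43.3%, Pool A 1094/1900 = 57.6% → Pool A
The international pool wins each department group but Pool A wins overall — the comparison reverses. The international pool's applicants skew toward Engineering, which has a lower base rate.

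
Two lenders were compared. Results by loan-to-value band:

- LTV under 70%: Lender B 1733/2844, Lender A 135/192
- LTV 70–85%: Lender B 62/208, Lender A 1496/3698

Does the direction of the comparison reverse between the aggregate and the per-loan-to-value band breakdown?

Yes

LTV under 70%: Lender B 1733/2844 = 60.9%, Lender A 135/192 = 70.3% → Lender A
LTV 70–85%: Lender B 62/208 = 29.8%, Lender A 1496/3698 = 40.5% → Lender A
Overall: Lender B 1795/3052 = 58.8%, Lender A 1631/3890 = 41.9% → Lender B
Lender A wins each loan-to-value group but Lender B wins overall — the comparison reverses. Lender A's loans skew toward LTV 70–85%, which has a lower base rate.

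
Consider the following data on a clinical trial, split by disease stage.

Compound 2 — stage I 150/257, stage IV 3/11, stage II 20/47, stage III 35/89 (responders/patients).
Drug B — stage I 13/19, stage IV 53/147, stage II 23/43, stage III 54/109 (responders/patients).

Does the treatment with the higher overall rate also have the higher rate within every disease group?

No

Stage I: Compound 2 150/257 = 58.4%, Drug B 13/19 = 68.4% → Drug B
Stage IV: Compound 2 3/11 = 27.3%, Drug B 53/147 = 36.1% → Drug B
Stage II: Compound 2 20/47 = 42.6%, Drug B 23/43 = 53.5% → Drug B
Stage III: Compound 2 35/89 = 39.3%, Drug B 54/109 = 49.5% → Drug B
Overall: Compound 2 208/404 = 51.5%, Drug B 143/318 = 45.0% → Compound 2
Drug B wins each disease group but Compound 2 wins overall — the comparison reverses. Drug B's patients skew toward stage IV, which has a lower base rate.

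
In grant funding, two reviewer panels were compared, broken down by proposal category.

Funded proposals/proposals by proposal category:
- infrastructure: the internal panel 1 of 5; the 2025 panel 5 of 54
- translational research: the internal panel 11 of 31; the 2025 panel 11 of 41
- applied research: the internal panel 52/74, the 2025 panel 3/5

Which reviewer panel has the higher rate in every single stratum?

the internal panel

Infrastructure: the internal panel 1/5 = 20.0%, the 2025 panel 5/54 = 9.3% → the internal panel
Translational research: the internal panel 11/31 = 35.5%, the 2025 panel 11/41 = 26.8% → the internal panel
Applied research: the internal panel 52/74 = 70.3%, the 2025 panel 3/5 = 60.0% → the internal panel
The internal panel has the higher rate in all 3 groups.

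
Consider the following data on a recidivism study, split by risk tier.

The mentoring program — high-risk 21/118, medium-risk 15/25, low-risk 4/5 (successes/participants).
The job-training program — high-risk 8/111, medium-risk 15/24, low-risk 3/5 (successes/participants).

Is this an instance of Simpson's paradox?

High-risk: the mentoring program 21/118 = 17.8%, the job-training program 8/111 = 7.2% → the mentoring program
Medium-risk: the mentoring program 15/25 = 60.0%, the job-training program 15/24 = 62.5% → the job-training program
Low-risk: the mentoring program 4/5 = 80.0%, the job-training program 3/5 = 60.0% → the mentoring program
Overall: the mentoring program 40/148 = 27.0%, the job-training program 26/140 = 18.6% → the mentoring program
Neither sweeps: the mentoring program wins 2 of 3 groups, the job-training program wins 1. The mentoring program wins overall but not every group — no Simpson reversal.

No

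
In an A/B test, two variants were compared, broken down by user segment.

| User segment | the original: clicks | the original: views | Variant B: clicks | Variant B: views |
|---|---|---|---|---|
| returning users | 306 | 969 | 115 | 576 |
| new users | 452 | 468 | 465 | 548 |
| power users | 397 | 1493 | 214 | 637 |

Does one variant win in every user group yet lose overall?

No

Returning users: the original 306/969 = 31.6%, Variant B 115/576 = 20.0% → the original
New users: the original 452/468 = 96.6%, Variant B 465/548 = 84.9% → the original
Power users: the original 397/1493 = 26.6%, Variant B 214/637 = 33.6% → Variant B
Overall: the original 1155/2930 = 39.4%, Variant B 794/1761 = 45.1% → Variant B
Neither sweeps: the original wins 2 of 3 groups, Variant B wins 1. Variant B wins overall but not every group — no Simpson reversal.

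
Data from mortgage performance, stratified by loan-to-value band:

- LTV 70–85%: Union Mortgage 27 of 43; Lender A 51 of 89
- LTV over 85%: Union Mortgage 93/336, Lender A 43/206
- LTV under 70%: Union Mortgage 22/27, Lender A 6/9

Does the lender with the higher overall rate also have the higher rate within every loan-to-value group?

LTV 70–85%: Union Mortgage 27/43 = 62.8%, Lender A 51/89 = 57.3% → Union Mortgage
LTV over 85%: Union Mortgage 93/336 = 27.7%, Lender A 43/206 = 20.9% → Union Mortgage
LTV under 70%: Union Mortgage 22/27 = 81.5%, Lender A 6/9 = 66.7% → Union Mortgage
Overall: Union Mortgage 142/406 = 35.0%, Lender A 100/304 = 32.9% → Union Mortgage
Union Mortgage wins overall and in every loan-to-value group — no reversal.

Yes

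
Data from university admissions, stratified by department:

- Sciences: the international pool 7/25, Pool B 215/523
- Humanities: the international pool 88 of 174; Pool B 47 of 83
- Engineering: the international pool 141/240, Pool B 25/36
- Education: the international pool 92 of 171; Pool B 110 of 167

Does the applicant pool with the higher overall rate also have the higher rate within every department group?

No

Sciences: the international pool 7/25 = 28.0%, Pool B 215/523 = 41.1% → Pool B
Humanities: the international pool 88/174 = 50.6%, Pool B 47/83 = 56.6% → Pool B
Engineering: the international pool 141/240 = 58.8%, Pool B 25/36 = 69.4% → Pool B
Education: the international pool 92/171 = 53.8%, Pool B 110/167 = 65.9% → Pool B
Overall: the international pool 328/610 = 53.8%, Pool B 397/809 = 49.1% → the international pool
Pool B wins each department group but the international pool wins overall — the comparison reverses. Pool B's applicants skew toward Sciences, which has a lower base rate.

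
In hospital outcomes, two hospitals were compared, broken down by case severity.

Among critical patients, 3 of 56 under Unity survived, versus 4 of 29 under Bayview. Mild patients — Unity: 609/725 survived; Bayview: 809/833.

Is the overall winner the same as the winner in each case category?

Critical: Unity 3/56 = 5.4%, Bayview 4/29 = 13.8% → Bayview
Mild: Unity 609/725 = 84.0%, Bayview 809/833 = 97.1% → Bayview
Overall: Unity 612/781 = 78.4%, Bayview 813/862 = 94.3% → Bayview
Bayview wins overall and in every case group — no reversal.

Yes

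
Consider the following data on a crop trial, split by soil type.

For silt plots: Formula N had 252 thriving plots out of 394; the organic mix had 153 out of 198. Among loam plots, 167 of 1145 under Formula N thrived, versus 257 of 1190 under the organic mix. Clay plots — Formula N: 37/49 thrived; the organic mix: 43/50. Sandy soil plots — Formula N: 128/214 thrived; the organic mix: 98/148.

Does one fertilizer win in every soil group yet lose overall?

No

Silt: Formula N 252/394 = 64.0%, the organic mix 153/198 = 77.3% → the organic mix
Loam: Formula N 167/1145 = 14.6%, the organic mix 257/1190 = 21.6% → the organic mix
Clay: Formula N 37/49 = 75.5%, the organic mix 43/50 = 86.0% → the organic mix
Sandy soil: Formula N 128/214 = 59.8%, the organic mix 98/148 = 66.2% → the organic mix
Overall: Formula N 584/1802 = 32.4%, the organic mix 551/1586 = 34.7% → the organic mix
The organic mix wins overall and in every soil group — no reversal.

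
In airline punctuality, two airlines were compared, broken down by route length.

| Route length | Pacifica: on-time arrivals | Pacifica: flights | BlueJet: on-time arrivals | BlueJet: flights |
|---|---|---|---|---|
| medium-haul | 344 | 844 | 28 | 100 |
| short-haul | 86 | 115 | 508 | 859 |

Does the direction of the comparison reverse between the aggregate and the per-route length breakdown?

Yes

Medium-haul: Pacifica 344/844 = 40.8%, BlueJet 28/100 = 28.0% → Pacifica
Short-haul: Pacifica 86/115 = 74.8%, BlueJet 508/859 = 59.1% → Pacifica
Overall: Pacifica 430/959 = 44.8%, BlueJet 536/959 = 55.9% → BlueJet
Pacifica wins each route group but BlueJet wins overall — the comparison reverses. Pacifica's flights skew toward medium-haul, which has a lower base rate.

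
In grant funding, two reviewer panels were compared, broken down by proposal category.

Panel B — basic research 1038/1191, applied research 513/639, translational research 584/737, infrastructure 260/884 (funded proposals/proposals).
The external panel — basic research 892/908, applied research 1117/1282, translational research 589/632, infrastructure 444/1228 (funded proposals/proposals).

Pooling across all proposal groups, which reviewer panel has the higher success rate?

the external panel

Basic research: Panel B 1038/1191 = 87.2%, the external panel 892/908 = 98.2% → the external panel
Applied research: Panel B 513/639 = 80.3%, the external panel 1117/1282 = 87.1% → the external panel
Translational research: Panel B 584/737 = 79.2%, the external panel 589/632 = 93.2% → the external panel
Infrastructure: Panel B 260/884 = 29.4%, the external panel 444/1228 = 36.2% → the external panel
Overall: Panel B 2395/3451 = 69.4%, the external panel 3042/4050 = 75.1% → the external panel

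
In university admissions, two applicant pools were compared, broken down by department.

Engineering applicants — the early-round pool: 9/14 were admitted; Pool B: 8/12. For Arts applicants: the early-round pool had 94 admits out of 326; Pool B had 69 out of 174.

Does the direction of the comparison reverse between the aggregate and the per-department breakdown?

No

Engineering: the early-round pool 9/14 = 64.3%, Pool B 8/12 = 66.7% → Pool B
Arts: the early-round pool 94/326 = 28.8%, Pool B 69/174 = 39.7% → Pool B
Overall: the early-round pool 103/340 = 30.3%, Pool B 77/186 = 41.4% → Pool B
Pool B wins overall and in every department group — no reversal.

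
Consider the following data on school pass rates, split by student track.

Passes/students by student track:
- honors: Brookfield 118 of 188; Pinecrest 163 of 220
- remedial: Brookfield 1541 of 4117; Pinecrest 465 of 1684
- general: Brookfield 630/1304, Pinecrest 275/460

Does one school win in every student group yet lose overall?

Honors: Brookfield 118/188 = 62.8%, Pinecrest 163/220 = 74.1% → Pinecrest
Remedial: Brookfield 1541/4117 = 37.4%, Pinecrest 465/1684 = 27.6% → Brookfield
General: Brookfield 630/1304 = 48.3%, Pinecrest 275/460 = 59.8% → Pinecrest
Overall: Brookfield 2289/5609 = 40.8%, Pinecrest 903/2364 = 38.2% → Brookfield
Neither sweeps: Brookfield wins 1 of 3 groups, Pinecrest wins 2. Brookfield wins overall but not every group — no Simpson reversal.

No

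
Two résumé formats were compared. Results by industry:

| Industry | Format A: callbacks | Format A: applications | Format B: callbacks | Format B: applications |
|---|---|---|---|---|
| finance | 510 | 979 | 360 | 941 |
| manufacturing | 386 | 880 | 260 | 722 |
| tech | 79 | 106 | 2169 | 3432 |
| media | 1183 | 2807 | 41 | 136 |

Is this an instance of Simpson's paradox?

Yes

Finance: Format A 510/979 = 52.1%, Format B 360/941 = 38.3% → Format A
Manufacturing: Format A 386/880 = 43.9%, Format B 260/722 = 36.0% → Format A
Tech: Format A 79/106 = 74.5%, Format B 2169/3432 = 63.2% → Format A
Media: Format A 1183/2807 = 42.1%, Format B 41/136 = 30.1% → Format A
Overall: Format A 2158/4772 = 45.2%, Format B 2830/5231 = 54.1% → Format B
Format A wins each industry group but Format B wins overall — the comparison reverses. Format A's applications skew toward media, which has a lower base rate.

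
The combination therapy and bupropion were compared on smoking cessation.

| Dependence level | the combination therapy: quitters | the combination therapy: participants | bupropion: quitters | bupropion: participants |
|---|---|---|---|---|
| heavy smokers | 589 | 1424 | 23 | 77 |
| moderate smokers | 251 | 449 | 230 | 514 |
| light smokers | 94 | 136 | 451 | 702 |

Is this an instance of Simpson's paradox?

Yes

Heavy smokers: the combination therapy 589/1424 = 41.4%, bupropion 23/77 = 29.9% → the combination therapy
Moderate smokers: the combination therapy 251/449 = 55.9%, bupropion 230/514 = 44.7% → the combination therapy
Light smokers: the combination therapy 94/136 = 69.1%, bupropion 451/702 = 64.2% → the combination therapy
Overall: the combination therapy 934/2009 = 46.5%, bupropion 704/1293 = 54.4% → bupropion
The combination therapy wins each dependence group but bupropion wins overall — the comparison reverses. The combination therapy's participants skew toward heavy smokers, which has a lower base rate.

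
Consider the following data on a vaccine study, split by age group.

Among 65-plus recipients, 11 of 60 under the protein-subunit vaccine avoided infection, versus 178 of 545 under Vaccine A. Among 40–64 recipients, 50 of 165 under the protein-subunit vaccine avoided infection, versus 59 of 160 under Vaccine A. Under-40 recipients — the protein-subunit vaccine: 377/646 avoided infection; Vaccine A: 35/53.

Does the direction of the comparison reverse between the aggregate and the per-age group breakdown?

Yes

65-plus: the protein-subunit vaccine 11/60 = 18.3%, Vaccine A 178/545 = 32.7% → Vaccine A
40–64: the protein-subunit vaccine 50/165 = 30.3%, Vaccine A 59/160 = 36.9% → Vaccine A
Under-40: the protein-subunit vaccine 377/646 = 58.4%, Vaccine A 35/53 = 66.0% → Vaccine A
Overall: the protein-subunit vaccine 438/871 = 50.3%, Vaccine A 272/758 = 35.9% → the protein-subunit vaccine
Vaccine A wins each age group but the protein-subunit vaccine wins overall — the comparison reverses. Vaccine A's recipients skew toward 65-plus, which has a lower base rate.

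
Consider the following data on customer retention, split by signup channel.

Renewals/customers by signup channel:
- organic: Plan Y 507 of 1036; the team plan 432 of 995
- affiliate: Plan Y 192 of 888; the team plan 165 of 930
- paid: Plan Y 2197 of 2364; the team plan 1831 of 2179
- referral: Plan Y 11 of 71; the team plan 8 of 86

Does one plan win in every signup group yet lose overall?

Organic: Plan Y 507/1036 = 48.9%, the team plan 432/995 = 43.4% → Plan Y
Affiliate: Plan Y 192/888 = 21.6%, the team plan 165/930 = 17.7% → Plan Y
Paid: Plan Y 2197/2364 = 92.9%, the team plan 1831/2179 = 84.0% → Plan Y
Referral: Plan Y 11/71 = 15.5%, the team plan 8/86 = 9.3% → Plan Y
Overall: Plan Y 2907/4359 = 66.7%, the team plan 2436/4190 = 58.1% → Plan Y
Plan Y wins overall and in every signup group — no reversal.

No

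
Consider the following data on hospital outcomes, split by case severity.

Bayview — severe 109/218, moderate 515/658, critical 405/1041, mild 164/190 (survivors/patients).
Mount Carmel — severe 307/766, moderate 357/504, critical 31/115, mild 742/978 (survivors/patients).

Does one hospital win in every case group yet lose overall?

Severe: Bayview 109/218 = 50.0%, Mount Carmel 307/766 = 40.1% → Bayview
Moderate: Bayview 515/658 = 78.3%, Mount Carmel 357/504 = 70.8% → Bayview
Critical: Bayview 405/1041 = 38.9%, Mount Carmel 31/115 = 27.0% → Bayview
Mild: Bayview 164/190 = 86.3%, Mount Carmel 742/978 = 75.9% → Bayview
Overall: Bayview 1193/2107 = 56.6%, Mount Carmel 1437/2363 = 60.8% → Mount Carmel
Bayview wins each case group but Mount Carmel wins overall — the comparison reverses. Bayview's patients skew toward critical, which has a lower base rate.

Yes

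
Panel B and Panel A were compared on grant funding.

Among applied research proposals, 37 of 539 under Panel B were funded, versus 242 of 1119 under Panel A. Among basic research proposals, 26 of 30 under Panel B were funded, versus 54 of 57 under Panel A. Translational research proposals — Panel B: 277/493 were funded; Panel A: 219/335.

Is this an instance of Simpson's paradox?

Applied research: Panel B 37/539 = 6.9%, Panel A 242/1119 = 21.6% → Panel A
Basic research: Panel B 26/30 = 86.7%, Panel A 54/57 = 94.7% → Panel A
Translational research: Panel B 277/493 = 56.2%, Panel A 219/335 = 65.4% → Panel A
Overall: Panel B 340/1062 = 32.0%, Panel A 515/1511 = 34.1% → Panel A
Panel A wins overall and in every proposal group — no reversal.

No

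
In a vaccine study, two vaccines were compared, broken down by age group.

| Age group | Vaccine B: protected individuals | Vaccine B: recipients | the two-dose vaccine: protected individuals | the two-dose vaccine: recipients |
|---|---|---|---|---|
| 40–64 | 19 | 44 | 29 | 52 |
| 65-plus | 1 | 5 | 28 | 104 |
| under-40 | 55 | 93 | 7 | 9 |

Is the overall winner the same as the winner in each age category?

40–64: Vaccine B 19/44 = 43.2%, the two-dose vaccine 29/52 = 55.8% → the two-dose vaccine
65-plus: Vaccine B 1/5 = 20.0%, the two-dose vaccine 28/104 = 26.9% → the two-dose vaccine
Under-40: Vaccine B 55/93 = 59.1%, the two-dose vaccine 7/9 = 77.8% → the two-dose vaccine
Overall: Vaccine B 75/142 = 52.8%, the two-dose vaccine 64/165 = 38.8% → Vaccine B
The two-dose vaccine wins each age group but Vaccine B wins overall — the comparison reverses. The two-dose vaccine's recipients skew toward 65-plus, which has a lower base rate.

No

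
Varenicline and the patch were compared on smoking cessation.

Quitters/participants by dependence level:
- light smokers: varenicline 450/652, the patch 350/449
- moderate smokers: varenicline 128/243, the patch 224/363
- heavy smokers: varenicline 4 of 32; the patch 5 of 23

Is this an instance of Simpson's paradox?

Light smokers: varenicline 450/652 = 69.0%, the patch 350/449 = 78.0% → the patch
Moderate smokers: varenicline 128/243 = 52.7%, the patch 224/363 = 61.7% → the patch
Heavy smokers: varenicline 4/32 = 12.5%, the patch 5/23 = 21.7% → the patch
Overall: varenicline 582/927 = 62.8%, the patch 579/835 = 69.3% → the patch
The patch wins overall and in every dependence group — no reversal.

No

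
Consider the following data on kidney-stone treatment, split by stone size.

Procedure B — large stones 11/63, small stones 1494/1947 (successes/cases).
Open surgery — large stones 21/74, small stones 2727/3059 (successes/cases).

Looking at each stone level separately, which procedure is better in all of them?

Large stones: Procedure B 11/63 = 17.5%, open surgery 21/74 = 28.4% → open surgery
Small stones: Procedure B 1494/1947 = 76.7%, open surgery 2727/3059 = 89.1% → open surgery
Open surgery has the higher rate in both groups.

open surgery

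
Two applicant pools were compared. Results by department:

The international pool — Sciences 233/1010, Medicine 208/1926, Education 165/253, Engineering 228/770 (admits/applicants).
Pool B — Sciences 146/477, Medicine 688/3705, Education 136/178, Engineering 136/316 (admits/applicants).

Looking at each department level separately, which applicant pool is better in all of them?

Sciences: the international pool 233/1010 = 23.1%, Pool B 146/477 = 30.6% → Pool B
Medicine: the international pool 208/1926 = 10.8%, Pool B 688/3705 = 18.6% → Pool B
Education: the international pool 165/253 = 65.2%, Pool B 136/178 = 76.4% → Pool B
Engineering: the international pool 228/770 = 29.6%, Pool B 136/316 = 43.0% → Pool B
Pool B has the higher rate in all 4 groups.

Pool B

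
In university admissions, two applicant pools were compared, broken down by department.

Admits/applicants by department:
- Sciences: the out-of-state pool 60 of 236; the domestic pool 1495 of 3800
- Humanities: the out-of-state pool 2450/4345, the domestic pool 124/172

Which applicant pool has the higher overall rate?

Sciences: the out-of-state pool 60/236 = 25.4%, the domestic pool 1495/3800 = 39.3% → the domestic pool
Humanities: the out-of-state pool 2450/4345 = 56.4%, the domestic pool 124/172 = 72.1% → the domestic pool
Overall: the out-of-state pool 2510/4581 = 54.8%, the domestic pool 1619/3972 = 40.8% → the out-of-state pool
(The domestic pool wins every department group but the out-of-state pool wins overall — the domestic pool's applicants skew toward the low-rate Sciences group.)

the out-of-state pool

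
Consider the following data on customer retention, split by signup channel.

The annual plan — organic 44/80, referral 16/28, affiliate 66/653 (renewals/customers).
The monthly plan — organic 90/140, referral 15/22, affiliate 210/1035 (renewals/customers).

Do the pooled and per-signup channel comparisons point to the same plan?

Yes

Organic: the annual plan 44/80 = 55.0%, the monthly plan 90/140 = 64.3% → the monthly plan
Referral: the annual plan 16/28 = 57.1%, the monthly plan 15/22 = 68.2% → the monthly plan
Affiliate: the annual plan 66/653 = 10.1%, the monthly plan 210/1035 = 20.3% → the monthly plan
Overall: the annual plan 126/761 = 16.6%, the monthly plan 315/1197 = 26.3% → the monthly plan
The monthly plan wins overall and in every signup group — no reversal.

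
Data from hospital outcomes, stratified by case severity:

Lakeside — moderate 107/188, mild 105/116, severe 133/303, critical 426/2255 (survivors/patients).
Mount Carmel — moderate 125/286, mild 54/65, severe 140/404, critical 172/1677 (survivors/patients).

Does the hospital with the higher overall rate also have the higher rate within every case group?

Yes

Moderate: Lakeside 107/188 = 56.9%, Mount Carmel 125/286 = 43.7% → Lakeside
Mild: Lakeside 105/116 = 90.5%, Mount Carmel 54/65 = 83.1% → Lakeside
Severe: Lakeside 133/303 = 43.9%, Mount Carmel 140/404 = 34.7% → Lakeside
Critical: Lakeside 426/2255 = 18.9%, Mount Carmel 172/1677 = 10.3% → Lakeside
Overall: Lakeside 771/2862 = 26.9%, Mount Carmel 491/2432 = 20.2% → Lakeside
Lakeside wins overall and in every case group — no reversal.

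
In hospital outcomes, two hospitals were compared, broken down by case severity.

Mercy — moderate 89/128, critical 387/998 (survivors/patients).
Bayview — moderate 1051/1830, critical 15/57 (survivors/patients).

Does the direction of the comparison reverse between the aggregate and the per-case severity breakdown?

Yes

Moderate: Mercy 89/128 = 69.5%, Bayview 1051/1830 = 57.4% → Mercy
Critical: Mercy 387/998 = 38.8%, Bayview 15/57 = 26.3% → Mercy
Overall: Mercy 476/1126 = 42.3%, Bayview 1066/1887 = 56.5% → Bayview
Mercy wins each case group but Bayview wins overall — the comparison reverses. Mercy's patients skew toward critical, which has a lower base rate.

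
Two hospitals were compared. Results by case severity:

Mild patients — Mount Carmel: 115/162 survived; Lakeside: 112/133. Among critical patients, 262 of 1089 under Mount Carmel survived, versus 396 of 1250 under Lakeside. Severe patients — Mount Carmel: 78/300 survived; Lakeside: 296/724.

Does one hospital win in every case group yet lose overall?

No

Mild: Mount Carmel 115/162 = 71.0%, Lakeside 112/133 = 84.2% → Lakeside
Critical: Mount Carmel 262/1089 = 24.1%, Lakeside 396/1250 = 31.7% → Lakeside
Severe: Mount Carmel 78/300 = 26.0%, Lakeside 296/724 = 40.9% → Lakeside
Overall: Mount Carmel 455/1551 = 29.3%, Lakeside 804/2107 = 38.2% → Lakeside
Lakeside wins overall and in every case group — no reversal.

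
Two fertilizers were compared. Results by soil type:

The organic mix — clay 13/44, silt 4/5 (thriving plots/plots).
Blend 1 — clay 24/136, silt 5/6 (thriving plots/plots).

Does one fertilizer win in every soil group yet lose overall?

No

Clay: the organic mix 13/44 = 29.5%, Blend 1 24/136 = 17.6% → the organic mix
Silt: the organic mix 4/5 = 80.0%, Blend 1 5/6 = 83.3% → Blend 1
Overall: the organic mix 17/49 = 34.7%, Blend 1 29/142 = 20.4% → the organic mix
Neither sweeps: the organic mix wins 1 of 2 groups, Blend 1 wins 1. The organic mix wins overall but not every group — no Simpson reversal.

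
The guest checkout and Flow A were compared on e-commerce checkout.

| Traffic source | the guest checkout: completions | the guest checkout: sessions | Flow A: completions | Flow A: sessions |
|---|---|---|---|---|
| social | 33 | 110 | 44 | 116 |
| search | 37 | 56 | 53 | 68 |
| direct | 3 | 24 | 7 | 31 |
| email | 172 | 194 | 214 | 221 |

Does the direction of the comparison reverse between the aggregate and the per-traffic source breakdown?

No

Social: the guest checkout 33/110 = 30.0%, Flow A 44/116 = 37.9% → Flow A
Search: the guest checkout 37/56 = 66.1%, Flow A 53/68 = 77.9% → Flow A
Direct: the guest checkout 3/24 = 12.5%, Flow A 7/31 = 22.6% → Flow A
Email: the guest checkout 172/194 = 88.7%, Flow A 214/221 = 96.8% → Flow A
Overall: the guest checkout 245/384 = 63.8%, Flow A 318/436 = 72.9% → Flow A
Flow A wins overall and in every traffic group — no reversal.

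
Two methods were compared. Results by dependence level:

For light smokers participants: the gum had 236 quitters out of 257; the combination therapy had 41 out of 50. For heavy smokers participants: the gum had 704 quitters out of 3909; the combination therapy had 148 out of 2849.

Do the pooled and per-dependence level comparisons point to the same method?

Light smokers: the gum 236/257 = 91.8%, the combination therapy 41/50 = 82.0% → the gum
Heavy smokers: the gum 704/3909 = 18.0%, the combination therapy 148/2849 = 5.2% → the gum
Overall: the gum 940/4166 = 22.6%, the combination therapy 189/2899 = 6.5% → the gum
The gum wins overall and in every dependence group — no reversal.

Yes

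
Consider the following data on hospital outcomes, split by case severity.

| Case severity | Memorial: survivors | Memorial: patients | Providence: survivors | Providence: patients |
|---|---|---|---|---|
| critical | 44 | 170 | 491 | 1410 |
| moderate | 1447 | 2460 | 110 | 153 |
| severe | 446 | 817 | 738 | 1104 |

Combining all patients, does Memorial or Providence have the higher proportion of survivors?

Memorial

Critical: Memorial 44/170 = 25.9%, Providence 491/1410 = 34.8% → Providence
Moderate: Memorial 1447/2460 = 58.8%, Providence 110/153 = 71.9% → Providence
Severe: Memorial 446/817 = 54.6%, Providence 738/1104 = 66.8% → Providence
Overall: Memorial 1937/3447 = 56.2%, Providence 1339/2667 = 50.2% → Memorial
(Providence wins every case group but Memorial wins overall — Providence's patients skew toward the low-rate critical group.)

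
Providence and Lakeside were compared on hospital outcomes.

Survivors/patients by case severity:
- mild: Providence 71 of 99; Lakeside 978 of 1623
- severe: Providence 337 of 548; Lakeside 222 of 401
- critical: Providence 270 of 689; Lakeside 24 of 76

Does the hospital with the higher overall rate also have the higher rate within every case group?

No

Mild: Providence 71/99 = 71.7%, Lakeside 978/1623 = 60.3% → Providence
Severe: Providence 337/548 = 61.5%, Lakeside 222/401 = 55.4% → Providence
Critical: Providence 270/689 = 39.2%, Lakeside 24/76 = 31.6% → Providence
Overall: Providence 678/1336 = 50.7%, Lakeside 1224/2100 = 58.3% → Lakeside
Providence wins each case group but Lakeside wins overall — the comparison reverses. Providence's patients skew toward critical, which has a lower base rate.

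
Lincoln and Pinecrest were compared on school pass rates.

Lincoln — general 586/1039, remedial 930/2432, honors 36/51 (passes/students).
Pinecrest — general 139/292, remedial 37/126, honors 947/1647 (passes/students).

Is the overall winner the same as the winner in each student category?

No

General: Lincoln 586/1039 = 56.4%, Pinecrest 139/292 = 47.6% → Lincoln
Remedial: Lincoln 930/2432 = 38.2%, Pinecrest 37/126 = 29.4% → Lincoln
Honors: Lincoln 36/51 = 70.6%, Pinecrest 947/1647 = 57.5% → Lincoln
Overall: Lincoln 1552/3522 = 44.1%, Pinecrest 1123/2065 = 54.4% → Pinecrest
Lincoln wins each student group but Pinecrest wins overall — the comparison reverses. Lincoln's students skew toward remedial, which has a lower base rate.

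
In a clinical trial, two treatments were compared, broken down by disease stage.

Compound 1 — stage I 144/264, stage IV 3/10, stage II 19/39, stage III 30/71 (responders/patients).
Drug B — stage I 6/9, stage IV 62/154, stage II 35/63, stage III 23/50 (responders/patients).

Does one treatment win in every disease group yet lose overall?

Stage I: Compound 1 144/264 = 54.5%, Drug B 6/9 = 66.7% → Drug B
Stage IV: Compound 1 3/10 = 30.0%, Drug B 62/154 = 40.3% → Drug B
Stage II: Compound 1 19/39 = 48.7%, Drug B 35/63 = 55.6% → Drug B
Stage III: Compound 1 30/71 = 42.3%, Drug B 23/50 = 46.0% → Drug B
Overall: Compound 1 196/384 = 51.0%, Drug B 126/276 = 45.7% → Compound 1
Drug B wins each disease group but Compound 1 wins overall — the comparison reverses. Drug B's patients skew toward stage IV, which has a lower base rate.

Yes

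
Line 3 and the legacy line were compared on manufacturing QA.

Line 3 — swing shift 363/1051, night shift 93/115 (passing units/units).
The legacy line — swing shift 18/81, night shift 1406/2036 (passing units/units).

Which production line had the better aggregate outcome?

Swing shift: Line 3 363/1051 = 34.5%, the legacy line 18/81 = 22.2% → Line 3
Night shift: Line 3 93/115 = 80.9%, the legacy line 1406/2036 = 69.1% → Line 3
Overall: Line 3 456/1166 = 39.1%, the legacy line 1424/2117 = 67.3% → the legacy line
(Line 3 wins every shift group but the legacy line wins overall — Line 3's units skew toward the low-rate swing shift group.)

the legacy line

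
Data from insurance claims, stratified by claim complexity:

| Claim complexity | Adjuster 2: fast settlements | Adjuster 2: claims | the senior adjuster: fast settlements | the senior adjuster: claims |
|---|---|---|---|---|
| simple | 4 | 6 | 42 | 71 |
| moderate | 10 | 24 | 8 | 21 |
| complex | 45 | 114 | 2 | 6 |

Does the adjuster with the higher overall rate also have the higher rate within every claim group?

No

Simple: Adjuster 2 4/6 = 66.7%, the senior adjuster 42/71 = 59.2% → Adjuster 2
Moderate: Adjuster 2 10/24 = 41.7%, the senior adjuster 8/21 = 38.1% → Adjuster 2
Complex: Adjuster 2 45/114 = 39.5%, the senior adjuster 2/6 = 33.3% → Adjuster 2
Overall: Adjuster 2 59/144 = 41.0%, the senior adjuster 52/98 = 53.1% → the senior adjuster
Adjuster 2 wins each claim group but the senior adjuster wins overall — the comparison reverses. Adjuster 2's claims skew toward complex, which has a lower base rate.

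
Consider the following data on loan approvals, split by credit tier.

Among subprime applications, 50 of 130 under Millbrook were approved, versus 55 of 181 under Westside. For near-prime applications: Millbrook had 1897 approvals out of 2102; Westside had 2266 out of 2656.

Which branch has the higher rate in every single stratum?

Subprime: Millbrook 50/130 = 38.5%, Westside 55/181 = 30.4% → Millbrook
Near-prime: Millbrook 1897/2102 = 90.2%, Westside 2266/2656 = 85.3% → Millbrook
Millbrook has the higher rate in both groups.

Millbrook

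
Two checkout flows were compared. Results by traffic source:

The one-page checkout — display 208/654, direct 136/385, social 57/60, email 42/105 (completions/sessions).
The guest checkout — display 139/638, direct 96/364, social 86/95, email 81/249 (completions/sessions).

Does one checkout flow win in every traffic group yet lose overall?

Display: the one-page checkout 208/654 = 31.8%, the guest checkout 139/638 = 21.8% → the one-page checkout
Direct: the one-page checkout 136/385 = 35.3%, the guest checkout 96/364 = 26.4% → the one-page checkout
Social: the one-page checkout 57/60 = 95.0%, the guest checkout 86/95 = 90.5% → the one-page checkout
Email: the one-page checkout 42/105 = 40.0%, the guest checkout 81/249 = 32.5% → the one-page checkout
Overall: the one-page checkout 443/1204 = 36.8%, the guest checkout 402/1346 = 29.9% → the one-page checkout
The one-page checkout wins overall and in every traffic group — no reversal.

No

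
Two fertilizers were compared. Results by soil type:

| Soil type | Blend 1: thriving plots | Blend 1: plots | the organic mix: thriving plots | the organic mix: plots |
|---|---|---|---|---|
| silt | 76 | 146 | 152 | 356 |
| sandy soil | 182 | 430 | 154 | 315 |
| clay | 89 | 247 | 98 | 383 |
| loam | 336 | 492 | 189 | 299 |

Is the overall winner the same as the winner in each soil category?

No

Silt: Blend 1 76/146 = 52.1%, the organic mix 152/356 = 42.7% → Blend 1
Sandy soil: Blend 1 182/430 = 42.3%, the organic mix 154/315 = 48.9% → the organic mix
Clay: Blend 1 89/247 = 36.0%, the organic mix 98/383 = 25.6% → Blend 1
Loam: Blend 1 336/492 = 68.3%, the organic mix 189/299 = 63.2% → Blend 1
Overall: Blend 1 683/1315 = 51.9%, the organic mix 593/1353 = 43.8% → Blend 1
Neither sweeps: Blend 1 wins 3 of 4 groups, the organic mix wins 1. Blend 1 wins overall but not every group — no Simpson reversal.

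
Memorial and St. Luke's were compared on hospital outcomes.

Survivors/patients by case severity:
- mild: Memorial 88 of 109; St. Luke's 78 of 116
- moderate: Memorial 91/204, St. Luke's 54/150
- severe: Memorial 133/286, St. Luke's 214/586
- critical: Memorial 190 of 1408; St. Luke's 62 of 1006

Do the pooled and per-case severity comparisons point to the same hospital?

Mild: Memorial 88/109 = 80.7%, St. Luke's 78/116 = 67.2% → Memorial
Moderate: Memorial 91/204 = 44.6%, St. Luke's 54/150 = 36.0% → Memorial
Severe: Memorial 133/286 = 46.5%, St. Luke's 214/586 = 36.5% → Memorial
Critical: Memorial 190/1408 = 13.5%, St. Luke's 62/1006 = 6.2% → Memorial
Overall: Memorial 502/2007 = 25.0%, St. Luke's 408/1858 = 22.0% → Memorial
Memorial wins overall and in every case group — no reversal.

Yes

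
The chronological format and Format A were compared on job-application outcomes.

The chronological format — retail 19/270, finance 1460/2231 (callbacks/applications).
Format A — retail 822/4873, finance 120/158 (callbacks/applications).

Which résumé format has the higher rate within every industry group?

Retail: the chronological format 19/270 = 7.0%, Format A 822/4873 = 16.9% → Format A
Finance: the chronological format 1460/2231 = 65.4%, Format A 120/158 = 75.9% → Format A
Format A has the higher rate in both groups.

Format A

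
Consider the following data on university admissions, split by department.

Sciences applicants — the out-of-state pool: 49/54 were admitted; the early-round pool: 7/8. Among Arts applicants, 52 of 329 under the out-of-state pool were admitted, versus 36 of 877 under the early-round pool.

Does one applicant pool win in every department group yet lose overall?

No

Sciences: the out-of-state pool 49/54 = 90.7%, the early-round pool 7/8 = 87.5% → the out-of-state pool
Arts: the out-of-state pool 52/329 = 15.8%, the early-round pool 36/877 = 4.1% → the out-of-state pool
Overall: the out-of-state pool 101/383 = 26.4%, the early-round pool 43/885 = 4.9% → the out-of-state pool
The out-of-state pool wins overall and in every department group — no reversal.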